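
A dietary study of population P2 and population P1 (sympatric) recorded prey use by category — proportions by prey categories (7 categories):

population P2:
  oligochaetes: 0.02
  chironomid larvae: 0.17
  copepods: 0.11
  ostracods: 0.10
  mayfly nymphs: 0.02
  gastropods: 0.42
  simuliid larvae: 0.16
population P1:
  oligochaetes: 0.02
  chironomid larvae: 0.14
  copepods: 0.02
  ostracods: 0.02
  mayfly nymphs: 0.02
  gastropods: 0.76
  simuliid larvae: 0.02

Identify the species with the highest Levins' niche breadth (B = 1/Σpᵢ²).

Σp_P2ᵢ² = 0.02² + 0.17² + 0.11² + 0.10² + 0.02² + 0.42² + 0.16² = 0.0004 + 0.0289 + 0.0121 + 0.0100 + 0.0004 + 0.1764 + 0.0256 = 0.2538
B_P2 = 1 / 0.2538 = 3.9401
Σp_P1ᵢ² = 0.02² + 0.14² + 0.02² + 0.02² + 0.02² + 0.76² + 0.02² = 0.0004 + 0.0196 + 0.0004 + 0.0004 + 0.0004 + 0.5776 + 0.0004 = 0.5992
B_P1 = 1 / 0.5992 = 1.6689
Highest B → broadest niche (most generalist): population P2 (B = 3.94).

population P2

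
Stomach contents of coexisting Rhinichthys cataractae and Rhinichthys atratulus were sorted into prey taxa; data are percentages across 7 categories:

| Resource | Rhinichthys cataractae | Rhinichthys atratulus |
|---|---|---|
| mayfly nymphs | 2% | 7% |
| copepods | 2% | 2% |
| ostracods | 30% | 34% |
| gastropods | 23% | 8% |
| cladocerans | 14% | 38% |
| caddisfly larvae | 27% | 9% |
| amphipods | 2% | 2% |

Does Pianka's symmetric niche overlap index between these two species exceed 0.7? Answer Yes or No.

Convert percentages to proportions (divide by 100).
Σ p₁ᵢp₂ᵢ = 0.0014 + 0.0004 + 0.1020 + 0.0184 + 0.0532 + 0.0243 + 0.0004 = 0.2001
Σp_1ᵢ² = 0.02² + 0.02² + 0.30² + 0.23² + 0.14² + 0.27² + 0.02² = 0.0004 + 0.0004 + 0.0900 + 0.0529 + 0.0196 + 0.0729 + 0.0004 = 0.2366
Σp_2ᵢ² = 0.07² + 0.02² + 0.34² + 0.08² + 0.38² + 0.09² + 0.02² = 0.0049 + 0.0004 + 0.1156 + 0.0064 + 0.1444 + 0.0081 + 0.0004 = 0.2802
O = 0.2001 / √(0.2366 × 0.2802) = 0.2001 / 0.25748 = 0.7771
O = 0.7771 > 0.7 → Yes.

Yes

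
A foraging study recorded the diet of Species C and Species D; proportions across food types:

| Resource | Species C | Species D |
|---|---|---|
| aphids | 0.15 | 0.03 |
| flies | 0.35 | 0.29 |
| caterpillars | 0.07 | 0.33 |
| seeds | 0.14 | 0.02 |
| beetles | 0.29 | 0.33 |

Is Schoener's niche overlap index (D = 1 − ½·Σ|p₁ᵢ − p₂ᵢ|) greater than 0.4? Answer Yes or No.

Yes

Σ|p₁ᵢ − p₂ᵢ| = 0.12 + 0.06 + 0.26 + 0.12 + 0.04 = 0.60
D = 1 − ½ × 0.60 = 1 − 0.300 = 0.7000
D = 0.7000 > 0.4 → Yes.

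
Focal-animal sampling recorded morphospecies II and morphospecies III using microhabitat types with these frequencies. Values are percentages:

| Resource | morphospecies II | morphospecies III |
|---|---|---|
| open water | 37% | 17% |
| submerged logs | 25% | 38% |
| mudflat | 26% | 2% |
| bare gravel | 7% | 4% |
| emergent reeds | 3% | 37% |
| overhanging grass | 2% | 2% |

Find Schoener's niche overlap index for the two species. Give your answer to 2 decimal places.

0.53

Convert percentages to proportions (divide by 100).
Σ|p₁ᵢ − p₂ᵢ| = 0.20 + 0.13 + 0.24 + 0.03 + 0.34 + 0.00 = 0.94
D = 1 − ½ × 0.94 = 1 − 0.470 = 0.5300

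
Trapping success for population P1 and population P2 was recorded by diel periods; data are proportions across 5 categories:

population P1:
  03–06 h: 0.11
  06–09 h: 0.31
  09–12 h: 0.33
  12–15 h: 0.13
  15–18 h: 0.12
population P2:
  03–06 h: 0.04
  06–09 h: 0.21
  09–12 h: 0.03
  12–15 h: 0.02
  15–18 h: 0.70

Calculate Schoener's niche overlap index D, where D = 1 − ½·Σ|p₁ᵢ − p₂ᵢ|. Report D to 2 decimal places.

Σ|p₁ᵢ − p₂ᵢ| = 0.07 + 0.10 + 0.30 + 0.11 + 0.58 = 1.16
D = 1 − ½ × 1.16 = 1 − 0.580 = 0.4200

0.42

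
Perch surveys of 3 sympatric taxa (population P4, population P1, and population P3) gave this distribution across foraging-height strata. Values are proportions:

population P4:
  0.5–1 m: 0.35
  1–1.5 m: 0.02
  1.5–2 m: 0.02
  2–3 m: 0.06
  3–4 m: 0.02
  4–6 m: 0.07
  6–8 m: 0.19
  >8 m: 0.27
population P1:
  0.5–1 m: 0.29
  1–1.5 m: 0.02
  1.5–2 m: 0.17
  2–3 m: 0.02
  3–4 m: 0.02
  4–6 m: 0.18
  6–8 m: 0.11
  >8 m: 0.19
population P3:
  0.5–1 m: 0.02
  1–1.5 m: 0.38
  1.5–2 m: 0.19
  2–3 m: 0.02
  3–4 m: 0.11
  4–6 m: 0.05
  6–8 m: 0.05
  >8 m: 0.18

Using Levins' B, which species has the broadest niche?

Σp_P4ᵢ² = 0.35² + 0.02² + 0.02² + 0.06² + 0.02² + 0.07² + 0.19² + 0.27² = 0.1225 + 0.0004 + 0.0004 + 0.0036 + 0.0004 + 0.0049 + 0.0361 + 0.0729 = 0.2412
B_P4 = 1 / 0.2412 = 4.1459
Σp_P1ᵢ² = 0.29² + 0.02² + 0.17² + 0.02² + 0.02² + 0.18² + 0.11² + 0.19² = 0.0841 + 0.0004 + 0.0289 + 0.0004 + 0.0004 + 0.0324 + 0.0121 + 0.0361 = 0.1948
B_P1 = 1 / 0.1948 = 5.1335
Σp_P3ᵢ² = 0.02² + 0.38² + 0.19² + 0.02² + 0.11² + 0.05² + 0.05² + 0.18² = 0.0004 + 0.1444 + 0.0361 + 0.0004 + 0.0121 + 0.0025 + 0.0025 + 0.0324 = 0.2308
B_P3 = 1 / 0.2308 = 4.3328
Highest B → broadest niche (most generalist): population P1 (B = 5.13).

population P1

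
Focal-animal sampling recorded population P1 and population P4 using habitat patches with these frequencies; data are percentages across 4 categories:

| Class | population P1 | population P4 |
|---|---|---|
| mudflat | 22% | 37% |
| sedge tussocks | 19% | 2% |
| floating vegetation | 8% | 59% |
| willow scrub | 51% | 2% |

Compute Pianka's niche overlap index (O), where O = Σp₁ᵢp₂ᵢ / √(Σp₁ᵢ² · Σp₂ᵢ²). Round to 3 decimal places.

0.345

Convert percentages to proportions (divide by 100).
Σ p₁ᵢp₂ᵢ = 0.0814 + 0.0038 + 0.0472 + 0.0102 = 0.1426
Σp_1ᵢ² = 0.22² + 0.19² + 0.08² + 0.51² = 0.0484 + 0.0361 + 0.0064 + 0.2601 = 0.3510
Σp_2ᵢ² = 0.37² + 0.02² + 0.59² + 0.02² = 0.1369 + 0.0004 + 0.3481 + 0.0004 = 0.4858
O = 0.1426 / √(0.3510 × 0.4858) = 0.1426 / 0.412936 = 0.34533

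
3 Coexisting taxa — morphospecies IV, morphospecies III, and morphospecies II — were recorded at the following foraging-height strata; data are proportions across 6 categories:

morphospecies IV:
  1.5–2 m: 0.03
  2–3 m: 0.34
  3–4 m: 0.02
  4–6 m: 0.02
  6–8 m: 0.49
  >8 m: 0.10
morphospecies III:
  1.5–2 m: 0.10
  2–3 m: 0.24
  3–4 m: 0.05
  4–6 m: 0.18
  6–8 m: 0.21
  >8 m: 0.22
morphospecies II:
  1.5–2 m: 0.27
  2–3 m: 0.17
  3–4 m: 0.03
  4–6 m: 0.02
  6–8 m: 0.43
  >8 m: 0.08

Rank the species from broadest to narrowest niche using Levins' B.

Σp_IVᵢ² = 0.03² + 0.34² + 0.02² + 0.02² + 0.49² + 0.10² = 0.0009 + 0.1156 + 0.0004 + 0.0004 + 0.2401 + 0.0100 = 0.3674
B_IV = 1 / 0.3674 = 2.7218
Σp_IIIᵢ² = 0.10² + 0.24² + 0.05² + 0.18² + 0.21² + 0.22² = 0.0100 + 0.0576 + 0.0025 + 0.0324 + 0.0441 + 0.0484 = 0.1950
B_III = 1 / 0.1950 = 5.1282
Σp_IIᵢ² = 0.27² + 0.17² + 0.03² + 0.02² + 0.43² + 0.08² = 0.0729 + 0.0289 + 0.0009 + 0.0004 + 0.1849 + 0.0064 = 0.2944
B_II = 1 / 0.2944 = 3.3967
Ranking by B (broadest → narrowest): morphospecies III (5.13) > morphospecies II (3.40) > morphospecies IV (2.72)

morphospecies III > morphospecies II > morphospecies IV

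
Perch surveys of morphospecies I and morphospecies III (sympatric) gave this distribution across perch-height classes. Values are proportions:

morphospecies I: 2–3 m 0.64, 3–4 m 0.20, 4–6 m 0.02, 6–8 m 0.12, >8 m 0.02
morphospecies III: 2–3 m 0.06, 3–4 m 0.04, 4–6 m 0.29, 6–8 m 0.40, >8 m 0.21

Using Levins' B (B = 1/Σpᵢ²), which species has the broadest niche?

morphospecies III

Σp_Iᵢ² = 0.64² + 0.20² + 0.02² + 0.12² + 0.02² = 0.4096 + 0.0400 + 0.0004 + 0.0144 + 0.0004 = 0.4648
B_I = 1 / 0.4648 = 2.1515
Σp_IIIᵢ² = 0.06² + 0.04² + 0.29² + 0.40² + 0.21² = 0.0036 + 0.0016 + 0.0841 + 0.1600 + 0.0441 = 0.2934
B_III = 1 / 0.2934 = 3.4083
Highest B → broadest niche (most generalist): morphospecies III (B = 3.41).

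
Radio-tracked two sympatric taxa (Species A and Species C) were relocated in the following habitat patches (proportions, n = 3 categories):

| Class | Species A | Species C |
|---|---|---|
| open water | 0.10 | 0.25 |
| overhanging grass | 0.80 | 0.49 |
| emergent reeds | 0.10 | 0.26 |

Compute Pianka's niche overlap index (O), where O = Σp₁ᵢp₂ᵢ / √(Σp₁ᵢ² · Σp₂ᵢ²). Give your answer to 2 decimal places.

Σ p₁ᵢp₂ᵢ = 0.0250 + 0.3920 + 0.0260 = 0.4430
Σp_1ᵢ² = 0.10² + 0.80² + 0.10² = 0.0100 + 0.6400 + 0.0100 = 0.6600
Σp_2ᵢ² = 0.25² + 0.49² + 0.26² = 0.0625 + 0.2401 + 0.0676 = 0.3702
O = 0.4430 / √(0.6600 × 0.3702) = 0.4430 / 0.49430 = 0.8962

0.90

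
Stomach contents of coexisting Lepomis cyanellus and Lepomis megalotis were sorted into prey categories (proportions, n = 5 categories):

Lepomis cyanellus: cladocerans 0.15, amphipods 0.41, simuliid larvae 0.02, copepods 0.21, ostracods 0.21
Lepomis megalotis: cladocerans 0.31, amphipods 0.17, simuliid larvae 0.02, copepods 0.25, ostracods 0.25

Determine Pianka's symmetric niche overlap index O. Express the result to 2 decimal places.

0.84

Σ p₁ᵢp₂ᵢ = 0.0465 + 0.0697 + 0.0004 + 0.0525 + 0.0525 = 0.2216
Σp_1ᵢ² = 0.15² + 0.41² + 0.02² + 0.21² + 0.21² = 0.0225 + 0.1681 + 0.0004 + 0.0441 + 0.0441 = 0.2792
Σp_2ᵢ² = 0.31² + 0.17² + 0.02² + 0.25² + 0.25² = 0.0961 + 0.0289 + 0.0004 + 0.0625 + 0.0625 = 0.2504
O = 0.2216 / √(0.2792 × 0.2504) = 0.2216 / 0.26441 = 0.8381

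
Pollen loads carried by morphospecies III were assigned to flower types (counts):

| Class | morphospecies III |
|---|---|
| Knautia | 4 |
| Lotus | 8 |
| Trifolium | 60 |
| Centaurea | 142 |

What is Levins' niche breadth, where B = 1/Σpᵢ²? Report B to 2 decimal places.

Proportions for morphospecies III (n=214): 4/214=0.0187, 8/214=0.0374, 60/214=0.2804, 142/214=0.6636
Σpᵢ² = 0.0187² + 0.0374² + 0.2804² + 0.6636² = 0.000350 + 0.001399 + 0.078624 + 0.440365 = 0.520738
B = 1 / 0.520738 = 1.9204

1.92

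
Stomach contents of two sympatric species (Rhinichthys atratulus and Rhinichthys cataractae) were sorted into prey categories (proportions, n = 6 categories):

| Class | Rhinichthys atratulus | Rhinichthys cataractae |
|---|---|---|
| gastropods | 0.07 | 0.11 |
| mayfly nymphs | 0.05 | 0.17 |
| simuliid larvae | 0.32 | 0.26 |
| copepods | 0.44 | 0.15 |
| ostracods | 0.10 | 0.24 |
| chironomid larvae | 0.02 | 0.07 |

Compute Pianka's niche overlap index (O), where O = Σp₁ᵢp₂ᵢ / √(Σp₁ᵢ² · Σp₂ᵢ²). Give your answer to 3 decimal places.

0.774

Σ p₁ᵢp₂ᵢ = 0.0077 + 0.0085 + 0.0832 + 0.0660 + 0.0240 + 0.0014 = 0.1908
Σp_1ᵢ² = 0.07² + 0.05² + 0.32² + 0.44² + 0.10² + 0.02² = 0.0049 + 0.0025 + 0.1024 + 0.1936 + 0.0100 + 0.0004 = 0.3138
Σp_2ᵢ² = 0.11² + 0.17² + 0.26² + 0.15² + 0.24² + 0.07² = 0.0121 + 0.0289 + 0.0676 + 0.0225 + 0.0576 + 0.0049 = 0.1936
O = 0.1908 / √(0.3138 × 0.1936) = 0.1908 / 0.246479 = 0.77410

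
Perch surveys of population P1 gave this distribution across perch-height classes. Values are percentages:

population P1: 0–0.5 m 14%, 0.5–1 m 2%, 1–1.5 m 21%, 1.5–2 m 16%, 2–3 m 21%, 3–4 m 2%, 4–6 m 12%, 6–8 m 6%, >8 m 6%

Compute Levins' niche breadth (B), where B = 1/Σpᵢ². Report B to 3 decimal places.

6.418

Convert percentages to proportions (divide by 100).
Σpᵢ² = 0.14² + 0.02² + 0.21² + 0.16² + 0.21² + 0.02² + 0.12² + 0.06² + 0.06² = 0.0196 + 0.0004 + 0.0441 + 0.0256 + 0.0441 + 0.0004 + 0.0144 + 0.0036 + 0.0036 = 0.1558
B = 1 / 0.1558 = 6.41849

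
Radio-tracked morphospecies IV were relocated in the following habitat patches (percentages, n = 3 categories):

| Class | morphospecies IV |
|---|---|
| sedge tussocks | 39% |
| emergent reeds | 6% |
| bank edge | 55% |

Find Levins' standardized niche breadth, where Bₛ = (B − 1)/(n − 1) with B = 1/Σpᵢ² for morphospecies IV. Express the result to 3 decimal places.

Convert percentages to proportions (divide by 100).
Σpᵢ² = 0.39² + 0.06² + 0.55² = 0.1521 + 0.0036 + 0.3025 = 0.4582
B = 1 / 0.4582 = 2.18245
Bₛ = (B − 1)/(n − 1) = (2.18245 − 1)/(3 − 1) = 1.18245/2 = 0.59123

0.591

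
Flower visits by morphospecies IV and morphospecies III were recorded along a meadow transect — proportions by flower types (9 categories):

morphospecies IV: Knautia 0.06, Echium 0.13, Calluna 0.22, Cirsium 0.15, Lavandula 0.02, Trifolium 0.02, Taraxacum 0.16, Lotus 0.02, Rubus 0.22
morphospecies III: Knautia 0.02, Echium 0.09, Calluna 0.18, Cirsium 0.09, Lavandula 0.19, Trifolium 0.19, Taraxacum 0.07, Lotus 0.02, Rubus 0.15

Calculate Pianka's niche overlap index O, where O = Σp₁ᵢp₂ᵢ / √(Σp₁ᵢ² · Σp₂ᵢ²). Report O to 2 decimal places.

Σ p₁ᵢp₂ᵢ = 0.0012 + 0.0117 + 0.0396 + 0.0135 + 0.0038 + 0.0038 + 0.0112 + 0.0004 + 0.0330 = 0.1182
Σp_1ᵢ² = 0.06² + 0.13² + 0.22² + 0.15² + 0.02² + 0.02² + 0.16² + 0.02² + 0.22² = 0.0036 + 0.0169 + 0.0484 + 0.0225 + 0.0004 + 0.0004 + 0.0256 + 0.0004 + 0.0484 = 0.1666
Σp_2ᵢ² = 0.02² + 0.09² + 0.18² + 0.09² + 0.19² + 0.19² + 0.07² + 0.02² + 0.15² = 0.0004 + 0.0081 + 0.0324 + 0.0081 + 0.0361 + 0.0361 + 0.0049 + 0.0004 + 0.0225 = 0.1490
O = 0.1182 / √(0.1666 × 0.1490) = 0.1182 / 0.15755 = 0.7502

0.75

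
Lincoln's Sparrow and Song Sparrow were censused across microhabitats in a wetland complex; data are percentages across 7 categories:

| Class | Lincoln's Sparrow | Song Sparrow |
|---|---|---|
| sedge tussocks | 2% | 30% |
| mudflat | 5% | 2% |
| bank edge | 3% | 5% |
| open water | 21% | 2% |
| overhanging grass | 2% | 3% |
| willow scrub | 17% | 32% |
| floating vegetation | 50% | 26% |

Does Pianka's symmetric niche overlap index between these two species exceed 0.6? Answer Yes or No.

Convert percentages to proportions (divide by 100).
Σ p₁ᵢp₂ᵢ = 0.0060 + 0.0010 + 0.0015 + 0.0042 + 0.0006 + 0.0544 + 0.1300 = 0.1977
Σp_1ᵢ² = 0.02² + 0.05² + 0.03² + 0.21² + 0.02² + 0.17² + 0.50² = 0.0004 + 0.0025 + 0.0009 + 0.0441 + 0.0004 + 0.0289 + 0.2500 = 0.3272
Σp_2ᵢ² = 0.30² + 0.02² + 0.05² + 0.02² + 0.03² + 0.32² + 0.26² = 0.0900 + 0.0004 + 0.0025 + 0.0004 + 0.0009 + 0.1024 + 0.0676 = 0.2642
O = 0.1977 / √(0.3272 × 0.2642) = 0.1977 / 0.29402 = 0.6724
O = 0.6724 > 0.6 → Yes.

Yes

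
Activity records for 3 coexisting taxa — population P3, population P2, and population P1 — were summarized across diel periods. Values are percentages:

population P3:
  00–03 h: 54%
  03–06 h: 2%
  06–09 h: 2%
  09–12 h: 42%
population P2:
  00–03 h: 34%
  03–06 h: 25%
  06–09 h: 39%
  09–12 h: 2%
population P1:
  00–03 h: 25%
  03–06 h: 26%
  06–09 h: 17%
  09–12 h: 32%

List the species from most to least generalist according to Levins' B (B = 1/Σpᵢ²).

population P1 > population P2 > population P3

Convert percentages to proportions (divide by 100).
Σp_P3ᵢ² = 0.54² + 0.02² + 0.02² + 0.42² = 0.2916 + 0.0004 + 0.0004 + 0.1764 = 0.4688
B_P3 = 1 / 0.4688 = 2.1331
Σp_P2ᵢ² = 0.34² + 0.25² + 0.39² + 0.02² = 0.1156 + 0.0625 + 0.1521 + 0.0004 = 0.3306
B_P2 = 1 / 0.3306 = 3.0248
Σp_P1ᵢ² = 0.25² + 0.26² + 0.17² + 0.32² = 0.0625 + 0.0676 + 0.0289 + 0.1024 = 0.2614
B_P1 = 1 / 0.2614 = 3.8256
Ranking by B (broadest → narrowest): population P1 (3.83) > population P2 (3.02) > population P3 (2.13)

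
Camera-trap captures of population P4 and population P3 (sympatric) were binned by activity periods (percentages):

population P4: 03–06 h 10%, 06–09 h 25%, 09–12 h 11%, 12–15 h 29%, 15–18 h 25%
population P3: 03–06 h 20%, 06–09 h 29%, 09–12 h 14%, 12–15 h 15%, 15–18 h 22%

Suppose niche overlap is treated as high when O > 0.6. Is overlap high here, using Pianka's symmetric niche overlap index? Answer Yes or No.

Convert percentages to proportions (divide by 100).
Σ p₁ᵢp₂ᵢ = 0.0200 + 0.0725 + 0.0154 + 0.0435 + 0.0550 = 0.2064
Σp_1ᵢ² = 0.10² + 0.25² + 0.11² + 0.29² + 0.25² = 0.0100 + 0.0625 + 0.0121 + 0.0841 + 0.0625 = 0.2312
Σp_2ᵢ² = 0.20² + 0.29² + 0.14² + 0.15² + 0.22² = 0.0400 + 0.0841 + 0.0196 + 0.0225 + 0.0484 = 0.2146
O = 0.2064 / √(0.2312 × 0.2146) = 0.2064 / 0.22275 = 0.9266
O = 0.9266 > 0.6 → Yes.

Yes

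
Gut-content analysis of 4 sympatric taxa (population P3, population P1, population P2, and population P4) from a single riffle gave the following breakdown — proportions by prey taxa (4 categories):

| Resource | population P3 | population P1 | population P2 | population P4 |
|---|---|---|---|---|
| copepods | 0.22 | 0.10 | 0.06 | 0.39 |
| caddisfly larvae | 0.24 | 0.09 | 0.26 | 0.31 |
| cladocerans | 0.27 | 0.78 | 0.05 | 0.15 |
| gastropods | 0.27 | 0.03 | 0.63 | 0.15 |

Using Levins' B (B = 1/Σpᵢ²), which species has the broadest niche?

population P3

Σp_P3ᵢ² = 0.22² + 0.24² + 0.27² + 0.27² = 0.0484 + 0.0576 + 0.0729 + 0.0729 = 0.2518
B_P3 = 1 / 0.2518 = 3.9714
Σp_P1ᵢ² = 0.10² + 0.09² + 0.78² + 0.03² = 0.0100 + 0.0081 + 0.6084 + 0.0009 = 0.6274
B_P1 = 1 / 0.6274 = 1.5939
Σp_P2ᵢ² = 0.06² + 0.26² + 0.05² + 0.63² = 0.0036 + 0.0676 + 0.0025 + 0.3969 = 0.4706
B_P2 = 1 / 0.4706 = 2.1249
Σp_P4ᵢ² = 0.39² + 0.31² + 0.15² + 0.15² = 0.1521 + 0.0961 + 0.0225 + 0.0225 = 0.2932
B_P4 = 1 / 0.2932 = 3.4106
Highest B → broadest niche (most generalist): population P3 (B = 3.97).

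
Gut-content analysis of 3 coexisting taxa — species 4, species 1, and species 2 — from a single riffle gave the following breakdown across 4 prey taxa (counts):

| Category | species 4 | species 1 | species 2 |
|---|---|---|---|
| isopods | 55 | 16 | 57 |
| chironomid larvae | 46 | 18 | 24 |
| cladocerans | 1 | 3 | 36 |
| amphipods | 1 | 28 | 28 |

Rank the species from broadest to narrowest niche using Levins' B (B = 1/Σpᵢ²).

species 2 > species 1 > species 4

Proportions for species 4 (n=103): 55/103=0.5340, 46/103=0.4466, 1/103=0.0097, 1/103=0.0097
Proportions for species 1 (n=65): 16/65=0.2462, 18/65=0.2769, 3/65=0.0462, 28/65=0.4308
Proportions for species 2 (n=145): 57/145=0.3931, 24/145=0.1655, 36/145=0.2483, 28/145=0.1931
Σp_4ᵢ² = 0.5340² + 0.4466² + 0.0097² + 0.0097² = 0.285156 + 0.199452 + 0.000094 + 0.000094 = 0.484796
B_4 = 1 / 0.484796 = 2.0627
Σp_1ᵢ² = 0.2462² + 0.2769² + 0.0462² + 0.4308² = 0.060614 + 0.076674 + 0.002134 + 0.185589 = 0.325011
B_1 = 1 / 0.325011 = 3.0768
Σp_2ᵢ² = 0.3931² + 0.1655² + 0.2483² + 0.1931² = 0.154528 + 0.027390 + 0.061653 + 0.037288 = 0.280859
B_2 = 1 / 0.280859 = 3.5605
Ranking by B (broadest → narrowest): species 2 (3.56) > species 1 (3.08) > species 4 (2.06)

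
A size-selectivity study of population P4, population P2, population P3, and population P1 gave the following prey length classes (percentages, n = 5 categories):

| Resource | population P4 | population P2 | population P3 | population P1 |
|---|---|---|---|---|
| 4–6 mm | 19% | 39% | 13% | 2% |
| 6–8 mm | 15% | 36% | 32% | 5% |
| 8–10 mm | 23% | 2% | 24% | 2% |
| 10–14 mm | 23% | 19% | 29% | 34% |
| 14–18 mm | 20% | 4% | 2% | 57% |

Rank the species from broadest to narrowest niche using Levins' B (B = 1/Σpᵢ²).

Convert percentages to proportions (divide by 100).
Σp_P4ᵢ² = 0.19² + 0.15² + 0.23² + 0.23² + 0.20² = 0.0361 + 0.0225 + 0.0529 + 0.0529 + 0.0400 = 0.2044
B_P4 = 1 / 0.2044 = 4.8924
Σp_P2ᵢ² = 0.39² + 0.36² + 0.02² + 0.19² + 0.04² = 0.1521 + 0.1296 + 0.0004 + 0.0361 + 0.0016 = 0.3198
B_P2 = 1 / 0.3198 = 3.1270
Σp_P3ᵢ² = 0.13² + 0.32² + 0.24² + 0.29² + 0.02² = 0.0169 + 0.1024 + 0.0576 + 0.0841 + 0.0004 = 0.2614
B_P3 = 1 / 0.2614 = 3.8256
Σp_P1ᵢ² = 0.02² + 0.05² + 0.02² + 0.34² + 0.57² = 0.0004 + 0.0025 + 0.0004 + 0.1156 + 0.3249 = 0.4438
B_P1 = 1 / 0.4438 = 2.2533
Ranking by B (broadest → narrowest): population P4 (4.89) > population P3 (3.83) > population P2 (3.13) > population P1 (2.25)

population P4 > population P3 > population P2 > population P1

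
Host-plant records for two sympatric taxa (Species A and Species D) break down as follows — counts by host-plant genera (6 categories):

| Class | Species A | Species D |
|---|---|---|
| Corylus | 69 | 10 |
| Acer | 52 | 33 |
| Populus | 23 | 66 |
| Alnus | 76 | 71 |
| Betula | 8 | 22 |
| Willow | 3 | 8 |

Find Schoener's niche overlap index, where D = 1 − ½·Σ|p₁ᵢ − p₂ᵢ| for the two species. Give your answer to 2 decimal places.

Proportions for Species A (n=231): 69/231=0.2987, 52/231=0.2251, 23/231=0.0996, 76/231=0.3290, 8/231=0.0346, 3/231=0.0130
Proportions for Species D (n=210): 10/210=0.0476, 33/210=0.1571, 66/210=0.3143, 71/210=0.3381, 22/210=0.1048, 8/210=0.0381
Σ|p₁ᵢ − p₂ᵢ| = 0.2511 + 0.0680 + 0.2147 + 0.0091 + 0.0702 + 0.0251 = 0.6382
D = 1 − ½ × 0.6382 = 1 − 0.31910 = 0.68090

0.68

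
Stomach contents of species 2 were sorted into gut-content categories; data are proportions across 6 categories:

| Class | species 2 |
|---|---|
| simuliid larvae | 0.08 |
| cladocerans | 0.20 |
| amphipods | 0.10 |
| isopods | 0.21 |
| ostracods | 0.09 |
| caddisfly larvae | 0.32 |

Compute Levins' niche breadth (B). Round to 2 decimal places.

Σpᵢ² = 0.08² + 0.20² + 0.10² + 0.21² + 0.09² + 0.32² = 0.0064 + 0.0400 + 0.0100 + 0.0441 + 0.0081 + 0.1024 = 0.2110
B = 1 / 0.2110 = 4.7393

4.74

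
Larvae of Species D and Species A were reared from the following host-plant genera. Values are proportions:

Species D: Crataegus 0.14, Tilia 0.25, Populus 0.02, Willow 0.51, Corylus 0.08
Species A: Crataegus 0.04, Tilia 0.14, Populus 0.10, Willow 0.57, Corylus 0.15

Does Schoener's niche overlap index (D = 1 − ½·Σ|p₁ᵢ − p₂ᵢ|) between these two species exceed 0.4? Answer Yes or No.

Σ|p₁ᵢ − p₂ᵢ| = 0.10 + 0.11 + 0.08 + 0.06 + 0.07 = 0.42
D = 1 − ½ × 0.42 = 1 − 0.210 = 0.7900
D = 0.7900 > 0.4 → Yes.

Yes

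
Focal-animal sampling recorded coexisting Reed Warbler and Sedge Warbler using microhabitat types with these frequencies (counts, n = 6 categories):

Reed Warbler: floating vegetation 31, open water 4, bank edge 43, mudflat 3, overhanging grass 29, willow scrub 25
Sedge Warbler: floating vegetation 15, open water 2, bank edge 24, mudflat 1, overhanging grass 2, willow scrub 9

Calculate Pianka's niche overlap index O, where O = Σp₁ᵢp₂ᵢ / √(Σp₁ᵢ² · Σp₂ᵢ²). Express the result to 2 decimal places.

0.91

Proportions for Reed Warbler (n=135): 31/135=0.2296, 4/135=0.0296, 43/135=0.3185, 3/135=0.0222, 29/135=0.2148, 25/135=0.1852
Proportions for Sedge Warbler (n=53): 15/53=0.2830, 2/53=0.0377, 24/53=0.4528, 1/53=0.0189, 2/53=0.0377, 9/53=0.1698
Σ p₁ᵢp₂ᵢ = 0.064977 + 0.001116 + 0.144217 + 0.000420 + 0.008098 + 0.031447 = 0.250275
Σp_1ᵢ² = 0.2296² + 0.0296² + 0.3185² + 0.0222² + 0.2148² + 0.1852² = 0.052716 + 0.000876 + 0.101442 + 0.000493 + 0.046139 + 0.034299 = 0.235965
Σp_2ᵢ² = 0.2830² + 0.0377² + 0.4528² + 0.0189² + 0.0377² + 0.1698² = 0.080089 + 0.001421 + 0.205028 + 0.000357 + 0.001421 + 0.028832 = 0.317148
O = 0.250275 / √(0.235965 × 0.317148) = 0.250275 / 0.2735614 = 0.9149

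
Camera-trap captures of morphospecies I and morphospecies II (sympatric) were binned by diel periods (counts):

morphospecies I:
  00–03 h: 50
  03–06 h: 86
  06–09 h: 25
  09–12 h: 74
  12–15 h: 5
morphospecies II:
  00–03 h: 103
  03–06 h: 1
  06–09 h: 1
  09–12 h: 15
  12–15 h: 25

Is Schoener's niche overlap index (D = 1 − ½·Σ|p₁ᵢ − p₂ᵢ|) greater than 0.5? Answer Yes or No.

Proportions for morphospecies I (n=240): 50/240=0.2083, 86/240=0.3583, 25/240=0.1042, 74/240=0.3083, 5/240=0.0208
Proportions for morphospecies II (n=145): 103/145=0.7103, 1/145=0.0069, 1/145=0.0069, 15/145=0.1034, 25/145=0.1724
Σ|p₁ᵢ − p₂ᵢ| = 0.5020 + 0.3514 + 0.0973 + 0.2049 + 0.1516 = 1.3072
D = 1 − ½ × 1.3072 = 1 − 0.65360 = 0.34640
D = 0.34640 < 0.5 → No.

No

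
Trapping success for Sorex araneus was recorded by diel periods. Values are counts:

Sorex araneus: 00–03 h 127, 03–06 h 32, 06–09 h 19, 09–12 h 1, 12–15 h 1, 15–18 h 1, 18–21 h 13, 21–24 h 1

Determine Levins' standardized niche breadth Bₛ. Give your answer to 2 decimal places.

0.16

Proportions for Sorex araneus (n=195): 127/195=0.6513, 32/195=0.1641, 19/195=0.0974, 1/195=0.0051, 1/195=0.0051, 1/195=0.0051, 13/195=0.0667, 1/195=0.0051
Σpᵢ² = 0.6513² + 0.1641² + 0.0974² + 0.0051² + 0.0051² + 0.0051² + 0.0667² + 0.0051² = 0.424192 + 0.026929 + 0.009487 + 0.000026 + 0.000026 + 0.000026 + 0.004449 + 0.000026 = 0.465161
B = 1 / 0.465161 = 2.1498
Bₛ = (B − 1)/(n − 1) = (2.1498 − 1)/(8 − 1) = 1.1498/7 = 0.1643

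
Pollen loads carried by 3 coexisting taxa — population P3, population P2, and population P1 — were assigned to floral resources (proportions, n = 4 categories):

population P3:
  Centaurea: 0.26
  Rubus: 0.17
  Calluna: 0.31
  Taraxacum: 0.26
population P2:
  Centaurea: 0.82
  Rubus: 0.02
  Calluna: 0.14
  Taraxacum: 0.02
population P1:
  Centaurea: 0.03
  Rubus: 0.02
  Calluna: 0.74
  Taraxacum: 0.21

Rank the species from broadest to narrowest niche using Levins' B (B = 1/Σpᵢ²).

Σp_P3ᵢ² = 0.26² + 0.17² + 0.31² + 0.26² = 0.0676 + 0.0289 + 0.0961 + 0.0676 = 0.2602
B_P3 = 1 / 0.2602 = 3.8432
Σp_P2ᵢ² = 0.82² + 0.02² + 0.14² + 0.02² = 0.6724 + 0.0004 + 0.0196 + 0.0004 = 0.6928
B_P2 = 1 / 0.6928 = 1.4434
Σp_P1ᵢ² = 0.03² + 0.02² + 0.74² + 0.21² = 0.0009 + 0.0004 + 0.5476 + 0.0441 = 0.5930
B_P1 = 1 / 0.5930 = 1.6863
Ranking by B (broadest → narrowest): population P3 (3.84) > population P1 (1.69) > population P2 (1.44)

population P3 > population P1 > population P2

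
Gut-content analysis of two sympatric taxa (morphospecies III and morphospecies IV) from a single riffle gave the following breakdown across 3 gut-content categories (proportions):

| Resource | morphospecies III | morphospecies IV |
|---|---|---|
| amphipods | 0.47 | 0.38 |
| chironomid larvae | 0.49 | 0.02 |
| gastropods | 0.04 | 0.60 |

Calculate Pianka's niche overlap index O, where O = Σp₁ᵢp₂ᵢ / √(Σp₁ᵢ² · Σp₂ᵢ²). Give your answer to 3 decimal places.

Σ p₁ᵢp₂ᵢ = 0.1786 + 0.0098 + 0.0240 = 0.2124
Σp_1ᵢ² = 0.47² + 0.49² + 0.04² = 0.2209 + 0.2401 + 0.0016 = 0.4626
Σp_2ᵢ² = 0.38² + 0.02² + 0.60² = 0.1444 + 0.0004 + 0.3600 = 0.5048
O = 0.2124 / √(0.4626 × 0.5048) = 0.2124 / 0.483240 = 0.43953

0.440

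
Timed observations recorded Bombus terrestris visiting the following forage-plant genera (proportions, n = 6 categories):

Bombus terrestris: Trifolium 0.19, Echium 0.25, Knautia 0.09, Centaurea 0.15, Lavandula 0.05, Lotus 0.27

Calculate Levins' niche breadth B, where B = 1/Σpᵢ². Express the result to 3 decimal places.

Σpᵢ² = 0.19² + 0.25² + 0.09² + 0.15² + 0.05² + 0.27² = 0.0361 + 0.0625 + 0.0081 + 0.0225 + 0.0025 + 0.0729 = 0.2046
B = 1 / 0.2046 = 4.88759

4.888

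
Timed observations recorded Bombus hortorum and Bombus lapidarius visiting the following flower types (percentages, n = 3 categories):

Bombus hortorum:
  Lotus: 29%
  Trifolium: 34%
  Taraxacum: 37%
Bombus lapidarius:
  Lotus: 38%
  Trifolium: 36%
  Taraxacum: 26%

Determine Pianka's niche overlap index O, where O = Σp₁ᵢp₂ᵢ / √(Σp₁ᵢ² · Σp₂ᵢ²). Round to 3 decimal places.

0.970

Convert percentages to proportions (divide by 100).
Σ p₁ᵢp₂ᵢ = 0.1102 + 0.1224 + 0.0962 = 0.3288
Σp_1ᵢ² = 0.29² + 0.34² + 0.37² = 0.0841 + 0.1156 + 0.1369 = 0.3366
Σp_2ᵢ² = 0.38² + 0.36² + 0.26² = 0.1444 + 0.1296 + 0.0676 = 0.3416
O = 0.3288 / √(0.3366 × 0.3416) = 0.3288 / 0.339091 = 0.96965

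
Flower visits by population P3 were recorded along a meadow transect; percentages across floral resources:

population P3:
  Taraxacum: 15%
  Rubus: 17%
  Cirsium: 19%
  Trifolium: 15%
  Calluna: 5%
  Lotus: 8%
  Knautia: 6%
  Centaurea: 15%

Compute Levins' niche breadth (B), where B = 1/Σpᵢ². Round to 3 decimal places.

Convert percentages to proportions (divide by 100).
Σpᵢ² = 0.15² + 0.17² + 0.19² + 0.15² + 0.05² + 0.08² + 0.06² + 0.15² = 0.0225 + 0.0289 + 0.0361 + 0.0225 + 0.0025 + 0.0064 + 0.0036 + 0.0225 = 0.1450
B = 1 / 0.1450 = 6.89655

6.897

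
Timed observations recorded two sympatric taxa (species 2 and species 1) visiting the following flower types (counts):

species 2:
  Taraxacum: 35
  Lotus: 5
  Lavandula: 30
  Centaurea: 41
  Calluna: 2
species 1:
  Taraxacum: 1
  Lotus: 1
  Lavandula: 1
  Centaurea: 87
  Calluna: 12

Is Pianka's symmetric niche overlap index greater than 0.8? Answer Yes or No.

No

Proportions for species 2 (n=113): 35/113=0.3097, 5/113=0.0442, 30/113=0.2655, 41/113=0.3628, 2/113=0.0177
Proportions for species 1 (n=102): 1/102=0.0098, 1/102=0.0098, 1/102=0.0098, 87/102=0.8529, 12/102=0.1176
Σ p₁ᵢp₂ᵢ = 0.003035 + 0.000433 + 0.002602 + 0.309432 + 0.002082 = 0.317584
Σp_1ᵢ² = 0.3097² + 0.0442² + 0.2655² + 0.3628² + 0.0177² = 0.095914 + 0.001954 + 0.070490 + 0.131624 + 0.000313 = 0.300295
Σp_2ᵢ² = 0.0098² + 0.0098² + 0.0098² + 0.8529² + 0.1176² = 0.000096 + 0.000096 + 0.000096 + 0.727438 + 0.013830 = 0.741556
O = 0.317584 / √(0.300295 × 0.741556) = 0.317584 / 0.4718957 = 0.6730
O = 0.6730 < 0.8 → No.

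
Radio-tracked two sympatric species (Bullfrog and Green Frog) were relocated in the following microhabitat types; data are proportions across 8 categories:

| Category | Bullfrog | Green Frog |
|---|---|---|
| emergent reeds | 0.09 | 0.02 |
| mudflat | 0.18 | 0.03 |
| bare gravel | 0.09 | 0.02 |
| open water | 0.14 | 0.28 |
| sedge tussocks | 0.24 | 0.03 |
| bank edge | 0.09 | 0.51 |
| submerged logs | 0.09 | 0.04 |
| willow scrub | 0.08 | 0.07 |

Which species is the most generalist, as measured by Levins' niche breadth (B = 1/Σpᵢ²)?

Σp_Bullᵢ² = 0.09² + 0.18² + 0.09² + 0.14² + 0.24² + 0.09² + 0.09² + 0.08² = 0.0081 + 0.0324 + 0.0081 + 0.0196 + 0.0576 + 0.0081 + 0.0081 + 0.0064 = 0.1484
B_Bull = 1 / 0.1484 = 6.7385
Σp_Frogᵢ² = 0.02² + 0.03² + 0.02² + 0.28² + 0.03² + 0.51² + 0.04² + 0.07² = 0.0004 + 0.0009 + 0.0004 + 0.0784 + 0.0009 + 0.2601 + 0.0016 + 0.0049 = 0.3476
B_Frog = 1 / 0.3476 = 2.8769
Highest B → broadest niche (most generalist): Bullfrog (B = 6.74).

Bullfrog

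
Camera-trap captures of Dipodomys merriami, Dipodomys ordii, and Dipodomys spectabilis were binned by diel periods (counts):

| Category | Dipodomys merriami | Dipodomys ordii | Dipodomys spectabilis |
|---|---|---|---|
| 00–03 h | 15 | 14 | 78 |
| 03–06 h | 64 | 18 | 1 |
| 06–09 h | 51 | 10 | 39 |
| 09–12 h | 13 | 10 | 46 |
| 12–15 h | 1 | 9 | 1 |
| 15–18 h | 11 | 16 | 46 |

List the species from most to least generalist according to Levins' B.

Dipodomys ordii > Dipodomys spectabilis > Dipodomys merriami

Proportions for Dipodomys merriami (n=155): 15/155=0.0968, 64/155=0.4129, 51/155=0.3290, 13/155=0.0839, 1/155=0.0065, 11/155=0.0710
Proportions for Dipodomys ordii (n=77): 14/77=0.1818, 18/77=0.2338, 10/77=0.1299, 10/77=0.1299, 9/77=0.1169, 16/77=0.2078
Proportions for Dipodomys spectabilis (n=211): 78/211=0.3697, 1/211=0.0047, 39/211=0.1848, 46/211=0.2180, 1/211=0.0047, 46/211=0.2180
Σp_merrᵢ² = 0.0968² + 0.4129² + 0.3290² + 0.0839² + 0.0065² + 0.0710² = 0.009370 + 0.170486 + 0.108241 + 0.007039 + 0.000042 + 0.005041 = 0.300219
B_merr = 1 / 0.300219 = 3.3309
Σp_ordiᵢ² = 0.1818² + 0.2338² + 0.1299² + 0.1299² + 0.1169² + 0.2078² = 0.033051 + 0.054662 + 0.016874 + 0.016874 + 0.013666 + 0.043181 = 0.178308
B_ordi = 1 / 0.178308 = 5.6083
Σp_specᵢ² = 0.3697² + 0.0047² + 0.1848² + 0.2180² + 0.0047² + 0.2180² = 0.136678 + 0.000022 + 0.034151 + 0.047524 + 0.000022 + 0.047524 = 0.265921
B_spec = 1 / 0.265921 = 3.7605
Ranking by B (broadest → narrowest): Dipodomys ordii (5.61) > Dipodomys spectabilis (3.76) > Dipodomys merriami (3.33)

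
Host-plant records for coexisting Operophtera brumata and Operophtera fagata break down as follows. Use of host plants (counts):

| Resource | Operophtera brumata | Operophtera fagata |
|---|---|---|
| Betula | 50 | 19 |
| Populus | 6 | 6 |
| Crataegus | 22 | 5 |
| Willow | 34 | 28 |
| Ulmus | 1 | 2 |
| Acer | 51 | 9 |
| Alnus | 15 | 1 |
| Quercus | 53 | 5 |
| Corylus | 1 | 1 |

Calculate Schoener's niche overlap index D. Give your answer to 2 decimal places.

0.66

Proportions for Operophtera brumata (n=233): 50/233=0.2146, 6/233=0.0258, 22/233=0.0944, 34/233=0.1459, 1/233=0.0043, 51/233=0.2189, 15/233=0.0644, 53/233=0.2275, 1/233=0.0043
Proportions for Operophtera fagata (n=76): 19/76=0.2500, 6/76=0.0789, 5/76=0.0658, 28/76=0.3684, 2/76=0.0263, 9/76=0.1184, 1/76=0.0132, 5/76=0.0658, 1/76=0.0132
Σ|p₁ᵢ − p₂ᵢ| = 0.0354 + 0.0531 + 0.0286 + 0.2225 + 0.0220 + 0.1005 + 0.0512 + 0.1617 + 0.0089 = 0.6839
D = 1 − ½ × 0.6839 = 1 − 0.34195 = 0.65805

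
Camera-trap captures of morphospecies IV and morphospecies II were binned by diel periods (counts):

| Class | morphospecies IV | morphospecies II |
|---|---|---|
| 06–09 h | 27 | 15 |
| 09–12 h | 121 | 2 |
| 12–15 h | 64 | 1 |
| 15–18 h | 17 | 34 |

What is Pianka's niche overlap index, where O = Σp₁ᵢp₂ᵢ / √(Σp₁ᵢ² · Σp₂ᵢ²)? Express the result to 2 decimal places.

0.25

Proportions for morphospecies IV (n=229): 27/229=0.1179, 121/229=0.5284, 64/229=0.2795, 17/229=0.0742
Proportions for morphospecies II (n=52): 15/52=0.2885, 2/52=0.0385, 1/52=0.0192, 34/52=0.6538
Σ p₁ᵢp₂ᵢ = 0.034014 + 0.020343 + 0.005366 + 0.048512 = 0.108235
Σp_1ᵢ² = 0.1179² + 0.5284² + 0.2795² + 0.0742² = 0.013900 + 0.279207 + 0.078120 + 0.005506 = 0.376733
Σp_2ᵢ² = 0.2885² + 0.0385² + 0.0192² + 0.6538² = 0.083232 + 0.001482 + 0.000369 + 0.427454 = 0.512537
O = 0.108235 / √(0.376733 × 0.512537) = 0.108235 / 0.4394196 = 0.2463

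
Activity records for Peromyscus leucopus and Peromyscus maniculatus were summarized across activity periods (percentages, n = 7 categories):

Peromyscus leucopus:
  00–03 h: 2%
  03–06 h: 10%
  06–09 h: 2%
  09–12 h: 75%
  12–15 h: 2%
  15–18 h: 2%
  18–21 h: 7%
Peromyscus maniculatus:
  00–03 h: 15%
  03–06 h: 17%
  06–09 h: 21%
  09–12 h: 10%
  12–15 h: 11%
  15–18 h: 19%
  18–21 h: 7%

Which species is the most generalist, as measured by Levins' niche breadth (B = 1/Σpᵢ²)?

Peromyscus maniculatus

Convert percentages to proportions (divide by 100).
Σp_leucᵢ² = 0.02² + 0.10² + 0.02² + 0.75² + 0.02² + 0.02² + 0.07² = 0.0004 + 0.0100 + 0.0004 + 0.5625 + 0.0004 + 0.0004 + 0.0049 = 0.5790
B_leuc = 1 / 0.5790 = 1.7271
Σp_maniᵢ² = 0.15² + 0.17² + 0.21² + 0.10² + 0.11² + 0.19² + 0.07² = 0.0225 + 0.0289 + 0.0441 + 0.0100 + 0.0121 + 0.0361 + 0.0049 = 0.1586
B_mani = 1 / 0.1586 = 6.3052
Highest B → broadest niche (most generalist): Peromyscus maniculatus (B = 6.31).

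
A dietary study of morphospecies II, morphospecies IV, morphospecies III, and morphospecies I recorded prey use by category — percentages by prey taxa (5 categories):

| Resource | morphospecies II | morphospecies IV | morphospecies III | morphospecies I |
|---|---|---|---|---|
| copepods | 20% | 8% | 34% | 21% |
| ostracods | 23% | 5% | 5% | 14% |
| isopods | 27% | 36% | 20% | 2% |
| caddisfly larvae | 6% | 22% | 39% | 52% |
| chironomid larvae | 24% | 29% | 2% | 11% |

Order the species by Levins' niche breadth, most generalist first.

Convert percentages to proportions (divide by 100).
Σp_IIᵢ² = 0.20² + 0.23² + 0.27² + 0.06² + 0.24² = 0.0400 + 0.0529 + 0.0729 + 0.0036 + 0.0576 = 0.2270
B_II = 1 / 0.2270 = 4.4053
Σp_IVᵢ² = 0.08² + 0.05² + 0.36² + 0.22² + 0.29² = 0.0064 + 0.0025 + 0.1296 + 0.0484 + 0.0841 = 0.2710
B_IV = 1 / 0.2710 = 3.6900
Σp_IIIᵢ² = 0.34² + 0.05² + 0.20² + 0.39² + 0.02² = 0.1156 + 0.0025 + 0.0400 + 0.1521 + 0.0004 = 0.3106
B_III = 1 / 0.3106 = 3.2196
Σp_Iᵢ² = 0.21² + 0.14² + 0.02² + 0.52² + 0.11² = 0.0441 + 0.0196 + 0.0004 + 0.2704 + 0.0121 = 0.3466
B_I = 1 / 0.3466 = 2.8852
Ranking by B (broadest → narrowest): morphospecies II (4.41) > morphospecies IV (3.69) > morphospecies III (3.22) > morphospecies I (2.89)

morphospecies II > morphospecies IV > morphospecies III > morphospecies I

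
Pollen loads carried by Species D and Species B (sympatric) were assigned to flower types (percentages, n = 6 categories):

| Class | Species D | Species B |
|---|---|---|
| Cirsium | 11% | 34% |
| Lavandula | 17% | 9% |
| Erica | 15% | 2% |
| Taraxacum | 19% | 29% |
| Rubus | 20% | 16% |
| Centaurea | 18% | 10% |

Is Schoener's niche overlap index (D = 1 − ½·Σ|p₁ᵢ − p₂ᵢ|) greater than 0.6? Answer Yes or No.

Yes

Convert percentages to proportions (divide by 100).
Σ|p₁ᵢ − p₂ᵢ| = 0.23 + 0.08 + 0.13 + 0.10 + 0.04 + 0.08 = 0.66
D = 1 − ½ × 0.66 = 1 − 0.330 = 0.6700
D = 0.6700 > 0.6 → Yes.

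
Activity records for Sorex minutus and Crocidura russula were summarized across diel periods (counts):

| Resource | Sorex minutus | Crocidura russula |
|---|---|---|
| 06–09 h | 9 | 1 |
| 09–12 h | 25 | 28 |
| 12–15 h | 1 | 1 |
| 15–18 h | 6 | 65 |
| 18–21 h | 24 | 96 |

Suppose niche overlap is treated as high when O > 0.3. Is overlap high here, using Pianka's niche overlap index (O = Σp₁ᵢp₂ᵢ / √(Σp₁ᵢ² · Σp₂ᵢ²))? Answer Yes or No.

Yes

Proportions for Sorex minutus (n=65): 9/65=0.1385, 25/65=0.3846, 1/65=0.0154, 6/65=0.0923, 24/65=0.3692
Proportions for Crocidura russula (n=191): 1/191=0.0052, 28/191=0.1466, 1/191=0.0052, 65/191=0.3403, 96/191=0.5026
Σ p₁ᵢp₂ᵢ = 0.000720 + 0.056382 + 0.000080 + 0.031410 + 0.185560 = 0.274152
Σp_1ᵢ² = 0.1385² + 0.3846² + 0.0154² + 0.0923² + 0.3692² = 0.019182 + 0.147917 + 0.000237 + 0.008519 + 0.136309 = 0.312164
Σp_2ᵢ² = 0.0052² + 0.1466² + 0.0052² + 0.3403² + 0.5026² = 0.000027 + 0.021492 + 0.000027 + 0.115804 + 0.252607 = 0.389957
O = 0.274152 / √(0.312164 × 0.389957) = 0.274152 / 0.3488990 = 0.7858
O = 0.7858 > 0.3 → Yes.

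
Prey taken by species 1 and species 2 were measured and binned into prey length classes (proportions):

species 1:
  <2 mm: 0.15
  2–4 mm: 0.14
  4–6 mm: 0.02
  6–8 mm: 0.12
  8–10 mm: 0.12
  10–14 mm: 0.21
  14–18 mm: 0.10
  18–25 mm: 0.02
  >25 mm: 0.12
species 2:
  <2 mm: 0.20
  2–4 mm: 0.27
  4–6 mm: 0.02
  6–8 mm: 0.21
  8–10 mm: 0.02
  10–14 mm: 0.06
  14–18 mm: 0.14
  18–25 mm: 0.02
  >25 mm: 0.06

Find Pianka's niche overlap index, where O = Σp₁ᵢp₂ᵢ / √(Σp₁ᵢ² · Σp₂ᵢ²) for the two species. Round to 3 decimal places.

0.807

Σ p₁ᵢp₂ᵢ = 0.0300 + 0.0378 + 0.0004 + 0.0252 + 0.0024 + 0.0126 + 0.0140 + 0.0004 + 0.0072 = 0.1300
Σp_1ᵢ² = 0.15² + 0.14² + 0.02² + 0.12² + 0.12² + 0.21² + 0.10² + 0.02² + 0.12² = 0.0225 + 0.0196 + 0.0004 + 0.0144 + 0.0144 + 0.0441 + 0.0100 + 0.0004 + 0.0144 = 0.1402
Σp_2ᵢ² = 0.20² + 0.27² + 0.02² + 0.21² + 0.02² + 0.06² + 0.14² + 0.02² + 0.06² = 0.0400 + 0.0729 + 0.0004 + 0.0441 + 0.0004 + 0.0036 + 0.0196 + 0.0004 + 0.0036 = 0.1850
O = 0.1300 / √(0.1402 × 0.1850) = 0.1300 / 0.161050 = 0.80720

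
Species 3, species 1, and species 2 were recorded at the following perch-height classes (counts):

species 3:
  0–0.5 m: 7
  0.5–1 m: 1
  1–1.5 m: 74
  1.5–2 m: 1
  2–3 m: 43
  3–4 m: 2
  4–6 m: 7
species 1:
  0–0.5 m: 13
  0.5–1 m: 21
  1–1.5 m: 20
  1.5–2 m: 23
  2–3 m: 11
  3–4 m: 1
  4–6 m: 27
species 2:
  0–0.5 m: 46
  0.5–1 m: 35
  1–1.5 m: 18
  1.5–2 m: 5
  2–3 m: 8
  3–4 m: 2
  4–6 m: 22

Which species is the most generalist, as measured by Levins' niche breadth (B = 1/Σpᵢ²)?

Proportions for species 3 (n=135): 7/135=0.0519, 1/135=0.0074, 74/135=0.5481, 1/135=0.0074, 43/135=0.3185, 2/135=0.0148, 7/135=0.0519
Proportions for species 1 (n=116): 13/116=0.1121, 21/116=0.1810, 20/116=0.1724, 23/116=0.1983, 11/116=0.0948, 1/116=0.0086, 27/116=0.2328
Proportions for species 2 (n=136): 46/136=0.3382, 35/136=0.2574, 18/136=0.1324, 5/136=0.0368, 8/136=0.0588, 2/136=0.0147, 22/136=0.1618
Σp_3ᵢ² = 0.0519² + 0.0074² + 0.5481² + 0.0074² + 0.3185² + 0.0148² + 0.0519² = 0.002694 + 0.000055 + 0.300414 + 0.000055 + 0.101442 + 0.000219 + 0.002694 = 0.407573
B_3 = 1 / 0.407573 = 2.4535
Σp_1ᵢ² = 0.1121² + 0.1810² + 0.1724² + 0.1983² + 0.0948² + 0.0086² + 0.2328² = 0.012566 + 0.032761 + 0.029722 + 0.039323 + 0.008987 + 0.000074 + 0.054196 = 0.177629
B_1 = 1 / 0.177629 = 5.6297
Σp_2ᵢ² = 0.3382² + 0.2574² + 0.1324² + 0.0368² + 0.0588² + 0.0147² + 0.1618² = 0.114379 + 0.066255 + 0.017530 + 0.001354 + 0.003457 + 0.000216 + 0.026179 = 0.229370
B_2 = 1 / 0.229370 = 4.3598
Highest B → broadest niche (most generalist): species 1 (B = 5.63).

species 1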